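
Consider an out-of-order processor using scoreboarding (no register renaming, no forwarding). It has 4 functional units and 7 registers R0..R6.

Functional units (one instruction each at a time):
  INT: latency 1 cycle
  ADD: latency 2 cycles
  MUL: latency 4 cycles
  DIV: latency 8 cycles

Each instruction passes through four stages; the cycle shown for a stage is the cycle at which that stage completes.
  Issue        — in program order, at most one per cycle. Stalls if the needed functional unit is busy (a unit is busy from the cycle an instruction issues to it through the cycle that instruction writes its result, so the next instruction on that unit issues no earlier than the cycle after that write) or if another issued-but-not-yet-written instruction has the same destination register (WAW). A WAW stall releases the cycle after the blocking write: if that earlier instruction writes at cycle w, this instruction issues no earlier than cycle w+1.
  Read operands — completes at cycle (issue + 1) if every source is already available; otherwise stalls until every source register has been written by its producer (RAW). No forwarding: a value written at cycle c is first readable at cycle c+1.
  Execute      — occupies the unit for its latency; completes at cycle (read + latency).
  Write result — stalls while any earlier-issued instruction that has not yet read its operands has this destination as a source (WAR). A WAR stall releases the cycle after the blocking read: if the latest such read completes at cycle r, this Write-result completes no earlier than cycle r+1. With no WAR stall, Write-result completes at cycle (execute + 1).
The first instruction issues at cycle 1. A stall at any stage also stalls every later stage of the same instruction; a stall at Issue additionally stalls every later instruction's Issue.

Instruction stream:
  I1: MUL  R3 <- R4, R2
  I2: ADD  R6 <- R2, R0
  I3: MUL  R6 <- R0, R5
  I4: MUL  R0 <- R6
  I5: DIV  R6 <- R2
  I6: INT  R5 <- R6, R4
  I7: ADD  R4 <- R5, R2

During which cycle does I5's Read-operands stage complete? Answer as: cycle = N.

cycle = 17

I1 -> (1, 2, 6, 7)
I2 -> (2, 3, 5, 6)
I3 -> (8, 9, 13, 14)  // struct: MUL busy until I1 writes@7
I4 -> (15, 16, 20, 21)  // struct: MUL busy until I3 writes@14
I5 -> (16, 17, 25, 26)
I6 -> (17, 27, 28, 29)  // RAW R6: wait I5 write@26
I7 -> (18, 30, 32, 33)  // RAW R5: wait I6 write@29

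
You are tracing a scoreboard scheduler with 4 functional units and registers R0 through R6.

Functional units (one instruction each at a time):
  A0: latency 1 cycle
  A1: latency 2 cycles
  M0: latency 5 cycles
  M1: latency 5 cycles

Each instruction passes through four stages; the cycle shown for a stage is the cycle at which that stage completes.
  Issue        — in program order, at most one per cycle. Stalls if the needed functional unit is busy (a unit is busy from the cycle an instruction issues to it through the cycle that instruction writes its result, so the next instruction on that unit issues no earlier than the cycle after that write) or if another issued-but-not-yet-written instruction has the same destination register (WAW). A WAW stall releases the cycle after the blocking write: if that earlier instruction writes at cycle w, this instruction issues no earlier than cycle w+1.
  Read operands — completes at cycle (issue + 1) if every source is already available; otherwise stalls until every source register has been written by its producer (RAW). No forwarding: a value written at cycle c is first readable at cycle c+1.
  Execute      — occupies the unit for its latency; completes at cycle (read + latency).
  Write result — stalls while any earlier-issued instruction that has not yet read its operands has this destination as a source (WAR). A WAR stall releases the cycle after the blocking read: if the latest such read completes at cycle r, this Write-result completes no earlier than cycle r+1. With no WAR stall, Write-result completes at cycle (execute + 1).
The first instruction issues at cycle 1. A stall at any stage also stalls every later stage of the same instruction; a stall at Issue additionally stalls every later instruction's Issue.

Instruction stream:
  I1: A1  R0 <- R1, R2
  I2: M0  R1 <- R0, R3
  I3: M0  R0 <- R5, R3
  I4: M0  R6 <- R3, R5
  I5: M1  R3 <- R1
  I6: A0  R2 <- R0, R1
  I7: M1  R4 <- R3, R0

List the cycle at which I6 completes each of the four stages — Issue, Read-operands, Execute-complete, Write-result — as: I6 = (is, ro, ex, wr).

I6 = (23, 24, 25, 26)

c1: I1→A1
c2: I1 RO | I2→M0
c4: I1 EX
c5: I1 WR R0
c6: I2 RO
c11: I2 EX
c12: I2 WR R1
c13: I3→M0
c14: I3 RO
c19: I3 EX
c20: I3 WR R0
c21: I4→M0
c22: I4 RO | I5→M1
c23: I5 RO | I6→A0
c24: I6 RO
c25: I6 EX
c26: I6 WR R2
c27: I4 EX
c28: I4 WR R6 | I5 EX
c29: I5 WR R3
c30: I7→M1
c31: I7 RO
c36: I7 EX
c37: I7 WR R4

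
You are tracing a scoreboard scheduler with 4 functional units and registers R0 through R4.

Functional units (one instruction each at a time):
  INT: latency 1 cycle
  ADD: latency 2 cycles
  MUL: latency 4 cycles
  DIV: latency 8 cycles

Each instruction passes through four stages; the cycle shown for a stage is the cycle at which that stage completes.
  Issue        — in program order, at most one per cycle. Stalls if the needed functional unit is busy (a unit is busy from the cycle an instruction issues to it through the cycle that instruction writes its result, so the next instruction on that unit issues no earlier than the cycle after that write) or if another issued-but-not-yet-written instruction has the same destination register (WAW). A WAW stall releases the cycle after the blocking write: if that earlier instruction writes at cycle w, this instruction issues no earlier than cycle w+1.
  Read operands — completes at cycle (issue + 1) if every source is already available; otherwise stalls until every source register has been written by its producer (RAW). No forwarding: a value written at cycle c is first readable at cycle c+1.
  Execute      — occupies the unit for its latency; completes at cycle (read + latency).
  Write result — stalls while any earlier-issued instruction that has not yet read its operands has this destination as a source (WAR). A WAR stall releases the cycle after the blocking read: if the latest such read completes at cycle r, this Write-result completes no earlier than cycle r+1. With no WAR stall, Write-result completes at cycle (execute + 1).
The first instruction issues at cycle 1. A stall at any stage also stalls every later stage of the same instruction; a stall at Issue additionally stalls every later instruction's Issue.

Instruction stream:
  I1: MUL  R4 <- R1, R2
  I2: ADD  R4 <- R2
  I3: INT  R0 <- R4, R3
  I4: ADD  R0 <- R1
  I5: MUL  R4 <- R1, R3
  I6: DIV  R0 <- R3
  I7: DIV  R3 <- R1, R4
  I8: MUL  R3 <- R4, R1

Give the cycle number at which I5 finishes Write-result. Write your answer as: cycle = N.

cycle = 23

c1: I1 dispatched to MUL
c2: I1 operands ready
c6: I1 complete
c7: R4←I1
c8: I2 dispatched to ADD
c9: I2 operands ready · I3 dispatched to INT
c11: I2 complete
c12: R4←I2
c13: I3 operands ready
c14: I3 complete
c15: R0←I3
c16: I4 dispatched to ADD
c17: I4 operands ready · I5 dispatched to MUL
c18: I5 operands ready
c19: I4 complete
c20: R0←I4
c21: I6 dispatched to DIV
c22: I5 complete · I6 operands ready
c23: R4←I5
c30: I6 complete
c31: R0←I6
c32: I7 dispatched to DIV
c33: I7 operands ready
c41: I7 complete
c42: R3←I7
c43: I8 dispatched to MUL
c44: I8 operands ready
c48: I8 complete
c49: R3←I8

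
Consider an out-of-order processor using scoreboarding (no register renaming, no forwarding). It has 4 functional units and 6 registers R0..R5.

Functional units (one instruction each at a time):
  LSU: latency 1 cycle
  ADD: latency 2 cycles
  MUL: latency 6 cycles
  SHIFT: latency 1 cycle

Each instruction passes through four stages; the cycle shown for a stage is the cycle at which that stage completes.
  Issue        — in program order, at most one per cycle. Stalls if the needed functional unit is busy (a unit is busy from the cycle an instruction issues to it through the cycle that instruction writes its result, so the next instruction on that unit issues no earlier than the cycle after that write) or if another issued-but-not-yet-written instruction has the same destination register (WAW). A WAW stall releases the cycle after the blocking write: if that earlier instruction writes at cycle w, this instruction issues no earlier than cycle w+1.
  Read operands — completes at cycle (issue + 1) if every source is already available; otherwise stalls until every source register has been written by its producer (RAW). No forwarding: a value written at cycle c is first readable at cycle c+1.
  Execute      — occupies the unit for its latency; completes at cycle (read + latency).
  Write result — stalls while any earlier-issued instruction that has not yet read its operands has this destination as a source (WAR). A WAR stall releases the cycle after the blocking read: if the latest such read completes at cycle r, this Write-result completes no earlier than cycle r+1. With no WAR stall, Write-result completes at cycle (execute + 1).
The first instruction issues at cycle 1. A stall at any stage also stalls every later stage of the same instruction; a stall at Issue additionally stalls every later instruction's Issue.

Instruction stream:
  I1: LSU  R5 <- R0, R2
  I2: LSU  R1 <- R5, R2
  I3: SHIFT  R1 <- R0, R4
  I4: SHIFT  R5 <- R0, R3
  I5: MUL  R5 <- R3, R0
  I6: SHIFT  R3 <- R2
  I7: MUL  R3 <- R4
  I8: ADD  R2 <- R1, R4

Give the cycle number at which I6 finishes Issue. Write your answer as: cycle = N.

t=1  I1→LSU
t=2  I1 RO
t=3  I1 EX
t=4  I1 WR R5
t=5  I2→LSU
t=6  I2 RO
t=7  I2 EX
t=8  I2 WR R1
t=9  I3→SHIFT
t=10  I3 RO
t=11  I3 EX
t=12  I3 WR R1
t=13  I4→SHIFT
t=14  I4 RO
t=15  I4 EX
t=16  I4 WR R5
t=17  I5→MUL
t=18  I5 RO | I6→SHIFT
t=19  I6 RO
t=20  I6 EX
t=21  I6 WR R3
t=24  I5 EX
t=25  I5 WR R5
t=26  I7→MUL
t=27  I7 RO | I8→ADD
t=28  I8 RO
t=30  I8 EX
t=31  I8 WR R2
t=33  I7 EX
t=34  I7 WR R3

cycle = 18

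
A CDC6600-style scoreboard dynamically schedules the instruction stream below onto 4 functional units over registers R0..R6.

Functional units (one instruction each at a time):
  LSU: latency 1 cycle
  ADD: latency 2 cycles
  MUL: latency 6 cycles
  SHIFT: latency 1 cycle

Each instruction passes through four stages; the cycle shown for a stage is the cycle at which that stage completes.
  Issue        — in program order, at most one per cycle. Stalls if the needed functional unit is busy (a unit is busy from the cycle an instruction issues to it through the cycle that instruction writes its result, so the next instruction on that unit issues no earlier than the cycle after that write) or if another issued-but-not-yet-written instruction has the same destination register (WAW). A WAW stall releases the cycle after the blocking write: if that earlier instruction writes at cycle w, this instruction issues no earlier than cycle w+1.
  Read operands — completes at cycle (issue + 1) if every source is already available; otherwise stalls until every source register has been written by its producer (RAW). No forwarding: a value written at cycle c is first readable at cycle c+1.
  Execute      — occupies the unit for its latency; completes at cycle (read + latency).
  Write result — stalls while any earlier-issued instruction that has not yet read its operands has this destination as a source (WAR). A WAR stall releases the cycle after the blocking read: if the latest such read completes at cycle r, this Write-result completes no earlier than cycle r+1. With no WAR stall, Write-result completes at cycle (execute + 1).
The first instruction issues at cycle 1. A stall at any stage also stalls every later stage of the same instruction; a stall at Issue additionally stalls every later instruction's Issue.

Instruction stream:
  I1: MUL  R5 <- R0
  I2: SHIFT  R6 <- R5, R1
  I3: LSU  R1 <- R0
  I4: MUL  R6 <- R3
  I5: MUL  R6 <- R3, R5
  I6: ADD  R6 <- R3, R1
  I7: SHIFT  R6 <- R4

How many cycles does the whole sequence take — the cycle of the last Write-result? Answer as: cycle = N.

  I1 | 1 | 2 | 8 | 9
  I2 | 2 | 10 | 11 | 12   RAW R5: wait I1 write@9
  I3 | 3 | 4 | 5 | 11   WAR R1: wait I2 read@10
  I4 | 13 | 14 | 20 | 21   WAW R6: wait I2 write@12
  I5 | 22 | 23 | 29 | 30   struct: MUL busy until I4 writes@21
  I6 | 31 | 32 | 34 | 35   WAW R6: wait I5 write@30
  I7 | 36 | 37 | 38 | 39   WAW R6: wait I6 write@35

cycle = 39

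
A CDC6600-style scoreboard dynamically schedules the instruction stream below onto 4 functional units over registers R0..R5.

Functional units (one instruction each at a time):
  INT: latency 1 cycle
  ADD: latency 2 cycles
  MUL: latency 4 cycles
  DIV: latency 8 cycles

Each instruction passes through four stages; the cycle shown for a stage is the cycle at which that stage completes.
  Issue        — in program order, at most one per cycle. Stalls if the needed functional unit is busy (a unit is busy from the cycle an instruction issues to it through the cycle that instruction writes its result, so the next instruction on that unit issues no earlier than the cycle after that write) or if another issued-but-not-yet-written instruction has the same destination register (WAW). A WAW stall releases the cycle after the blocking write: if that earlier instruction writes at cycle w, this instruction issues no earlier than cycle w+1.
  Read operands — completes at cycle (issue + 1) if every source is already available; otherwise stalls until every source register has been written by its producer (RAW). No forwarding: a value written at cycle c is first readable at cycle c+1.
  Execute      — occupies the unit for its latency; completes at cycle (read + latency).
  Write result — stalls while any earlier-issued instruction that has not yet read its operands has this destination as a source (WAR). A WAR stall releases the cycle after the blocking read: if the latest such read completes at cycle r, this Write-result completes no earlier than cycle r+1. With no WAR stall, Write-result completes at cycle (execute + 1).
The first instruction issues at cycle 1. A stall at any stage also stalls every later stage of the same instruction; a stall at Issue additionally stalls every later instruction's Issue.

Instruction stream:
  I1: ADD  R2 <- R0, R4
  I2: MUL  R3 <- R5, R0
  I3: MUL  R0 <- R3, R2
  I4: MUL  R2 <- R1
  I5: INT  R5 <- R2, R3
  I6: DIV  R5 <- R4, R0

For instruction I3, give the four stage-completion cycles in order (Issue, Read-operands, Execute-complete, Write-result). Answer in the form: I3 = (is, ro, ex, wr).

I3 = (9, 10, 14, 15)

[1] issue I1 (ADD)
[2] I1 read-ops, issue I2 (MUL)
[3] I2 read-ops
[4] I1 finished on ADD
[5] I1→R2
[7] I2 finished on MUL
[8] I2→R3
[9] issue I3 (MUL)
[10] I3 read-ops
[14] I3 finished on MUL
[15] I3→R0
[16] issue I4 (MUL)
[17] I4 read-ops, issue I5 (INT)
[21] I4 finished on MUL
[22] I4→R2
[23] I5 read-ops
[24] I5 finished on INT
[25] I5→R5
[26] issue I6 (DIV)
[27] I6 read-ops
[35] I6 finished on DIV
[36] I6→R5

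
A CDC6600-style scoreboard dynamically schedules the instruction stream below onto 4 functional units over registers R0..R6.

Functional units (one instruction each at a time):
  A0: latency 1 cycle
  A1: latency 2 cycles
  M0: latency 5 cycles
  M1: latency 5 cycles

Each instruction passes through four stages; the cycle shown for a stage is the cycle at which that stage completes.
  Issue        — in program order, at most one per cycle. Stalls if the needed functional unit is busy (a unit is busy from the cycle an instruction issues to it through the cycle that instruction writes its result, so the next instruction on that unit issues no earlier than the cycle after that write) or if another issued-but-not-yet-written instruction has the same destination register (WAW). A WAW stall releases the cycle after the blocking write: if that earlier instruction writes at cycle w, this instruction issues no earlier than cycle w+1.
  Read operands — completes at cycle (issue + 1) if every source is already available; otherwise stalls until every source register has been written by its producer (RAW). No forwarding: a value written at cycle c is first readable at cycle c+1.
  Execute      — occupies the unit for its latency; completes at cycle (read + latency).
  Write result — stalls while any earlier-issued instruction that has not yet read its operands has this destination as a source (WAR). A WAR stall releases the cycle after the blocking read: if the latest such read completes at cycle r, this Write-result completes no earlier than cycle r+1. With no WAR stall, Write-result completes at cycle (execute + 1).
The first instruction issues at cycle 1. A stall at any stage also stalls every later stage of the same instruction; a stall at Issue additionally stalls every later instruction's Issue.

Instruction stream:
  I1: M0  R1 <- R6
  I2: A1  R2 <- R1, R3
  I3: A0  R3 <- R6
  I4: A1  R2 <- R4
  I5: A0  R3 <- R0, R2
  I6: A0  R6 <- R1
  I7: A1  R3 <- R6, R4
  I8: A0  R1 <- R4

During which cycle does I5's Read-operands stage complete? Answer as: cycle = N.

cycle = 18

1) issue 1, read 2, done 7, write 8
2) issue 2, read 9, done 11, write 12  <RAW R1: wait I1 write@8>
3) issue 3, read 4, done 5, write 10  <WAR R3: wait I2 read@9>
4) issue 13, read 14, done 16, write 17  <struct: A1 busy until I2 writes@12>
5) issue 14, read 18, done 19, write 20  <RAW R2: wait I4 write@17>
6) issue 21, read 22, done 23, write 24  <struct: A0 busy until I5 writes@20>
7) issue 22, read 25, done 27, write 28  <RAW R6: wait I6 write@24>
8) issue 25, read 26, done 27, write 28  <struct: A0 busy until I6 writes@24>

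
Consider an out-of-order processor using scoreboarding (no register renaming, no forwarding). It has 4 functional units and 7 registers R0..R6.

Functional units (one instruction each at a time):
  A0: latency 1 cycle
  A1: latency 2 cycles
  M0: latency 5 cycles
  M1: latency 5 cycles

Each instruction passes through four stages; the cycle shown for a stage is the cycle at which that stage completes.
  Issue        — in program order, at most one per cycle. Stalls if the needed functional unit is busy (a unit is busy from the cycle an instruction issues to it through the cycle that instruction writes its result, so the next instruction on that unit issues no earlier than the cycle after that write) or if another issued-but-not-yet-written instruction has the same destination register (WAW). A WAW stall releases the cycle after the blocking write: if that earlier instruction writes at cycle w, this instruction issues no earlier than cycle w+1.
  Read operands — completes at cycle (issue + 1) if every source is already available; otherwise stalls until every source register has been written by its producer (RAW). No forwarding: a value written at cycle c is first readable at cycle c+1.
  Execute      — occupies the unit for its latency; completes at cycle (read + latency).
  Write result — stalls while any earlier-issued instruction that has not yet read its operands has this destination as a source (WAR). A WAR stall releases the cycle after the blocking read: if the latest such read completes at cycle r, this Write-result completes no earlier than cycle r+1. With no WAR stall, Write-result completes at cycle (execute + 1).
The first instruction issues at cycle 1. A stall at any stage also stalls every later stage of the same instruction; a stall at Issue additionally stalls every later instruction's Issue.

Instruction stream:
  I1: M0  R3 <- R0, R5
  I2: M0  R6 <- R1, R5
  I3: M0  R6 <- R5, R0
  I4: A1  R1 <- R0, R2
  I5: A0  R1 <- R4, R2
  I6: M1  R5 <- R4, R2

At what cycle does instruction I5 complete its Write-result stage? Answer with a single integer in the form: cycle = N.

I1: IS=1 RO=2 EX=7 WR=8
I2: IS=9 RO=10 EX=15 WR=16  [struct: M0 busy until I1 writes@8]
I3: IS=17 RO=18 EX=23 WR=24  [struct: M0 busy until I2 writes@16]
I4: IS=18 RO=19 EX=21 WR=22
I5: IS=23 RO=24 EX=25 WR=26  [WAW R1: wait I4 write@22]
I6: IS=24 RO=25 EX=30 WR=31

cycle = 26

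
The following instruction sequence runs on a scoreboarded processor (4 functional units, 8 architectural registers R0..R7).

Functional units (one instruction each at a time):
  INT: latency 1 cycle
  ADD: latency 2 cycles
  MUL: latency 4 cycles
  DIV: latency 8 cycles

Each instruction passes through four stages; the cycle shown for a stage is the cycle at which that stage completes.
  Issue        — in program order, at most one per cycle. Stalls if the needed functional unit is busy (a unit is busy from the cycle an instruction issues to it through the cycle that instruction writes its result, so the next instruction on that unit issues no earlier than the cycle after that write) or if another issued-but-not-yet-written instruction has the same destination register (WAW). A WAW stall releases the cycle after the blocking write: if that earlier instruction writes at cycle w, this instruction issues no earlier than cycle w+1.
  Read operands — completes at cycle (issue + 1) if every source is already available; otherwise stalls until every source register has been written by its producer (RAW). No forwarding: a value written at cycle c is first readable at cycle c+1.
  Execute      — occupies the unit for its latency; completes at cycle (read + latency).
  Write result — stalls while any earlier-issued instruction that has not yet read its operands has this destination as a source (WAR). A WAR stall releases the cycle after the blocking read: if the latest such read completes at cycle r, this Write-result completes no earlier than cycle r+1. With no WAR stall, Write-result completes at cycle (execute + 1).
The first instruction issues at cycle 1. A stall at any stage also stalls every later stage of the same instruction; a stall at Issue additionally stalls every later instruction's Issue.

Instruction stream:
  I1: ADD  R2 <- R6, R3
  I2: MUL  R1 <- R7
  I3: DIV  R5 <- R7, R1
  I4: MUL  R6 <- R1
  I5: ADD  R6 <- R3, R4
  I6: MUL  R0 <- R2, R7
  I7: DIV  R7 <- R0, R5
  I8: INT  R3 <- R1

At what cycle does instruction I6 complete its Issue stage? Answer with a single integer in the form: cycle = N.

cycle = 17

  I1 | 1 | 2 | 4 | 5
  I2 | 2 | 3 | 7 | 8
  I3 | 3 | 9 | 17 | 18   RAW R1: wait I2 write@8
  I4 | 9 | 10 | 14 | 15   struct: MUL busy until I2 writes@8
  I5 | 16 | 17 | 19 | 20   WAW R6: wait I4 write@15
  I6 | 17 | 18 | 22 | 23
  I7 | 19 | 24 | 32 | 33   struct: DIV busy until I3 writes@18 · RAW R0: wait I6 write@23
  I8 | 20 | 21 | 22 | 23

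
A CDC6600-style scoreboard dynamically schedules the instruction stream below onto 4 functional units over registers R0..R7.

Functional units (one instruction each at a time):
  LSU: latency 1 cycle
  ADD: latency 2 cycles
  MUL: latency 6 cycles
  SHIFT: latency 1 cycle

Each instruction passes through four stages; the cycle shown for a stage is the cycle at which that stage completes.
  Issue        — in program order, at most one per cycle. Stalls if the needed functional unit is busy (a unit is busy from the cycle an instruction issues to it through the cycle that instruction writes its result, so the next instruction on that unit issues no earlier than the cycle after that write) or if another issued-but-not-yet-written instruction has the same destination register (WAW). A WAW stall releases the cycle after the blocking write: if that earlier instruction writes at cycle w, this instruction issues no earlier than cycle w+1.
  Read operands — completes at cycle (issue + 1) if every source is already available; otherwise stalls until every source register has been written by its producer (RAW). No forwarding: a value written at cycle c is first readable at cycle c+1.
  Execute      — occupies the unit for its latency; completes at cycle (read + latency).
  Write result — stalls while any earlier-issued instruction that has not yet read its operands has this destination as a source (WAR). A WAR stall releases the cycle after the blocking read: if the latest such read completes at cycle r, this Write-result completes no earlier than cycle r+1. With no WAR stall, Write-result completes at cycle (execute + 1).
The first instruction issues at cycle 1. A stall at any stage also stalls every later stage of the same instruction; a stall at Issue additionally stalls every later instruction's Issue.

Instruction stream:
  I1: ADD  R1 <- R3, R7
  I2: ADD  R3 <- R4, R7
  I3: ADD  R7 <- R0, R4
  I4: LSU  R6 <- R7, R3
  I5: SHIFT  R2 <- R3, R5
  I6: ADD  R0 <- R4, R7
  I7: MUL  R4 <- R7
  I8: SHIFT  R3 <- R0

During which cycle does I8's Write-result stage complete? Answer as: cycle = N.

cycle = 23

t=1  issue I1 (ADD)
t=2  I1 read-ops
t=4  I1 finished on ADD
t=5  I1→R1
t=6  issue I2 (ADD)
t=7  I2 read-ops
t=9  I2 finished on ADD
t=10  I2→R3
t=11  issue I3 (ADD)
t=12  I3 read-ops; issue I4 (LSU)
t=13  issue I5 (SHIFT)
t=14  I3 finished on ADD; I5 read-ops
t=15  I3→R7; I5 finished on SHIFT
t=16  I4 read-ops; I5→R2; issue I6 (ADD)
t=17  I4 finished on LSU; I6 read-ops; issue I7 (MUL)
t=18  I4→R6; I7 read-ops; issue I8 (SHIFT)
t=19  I6 finished on ADD
t=20  I6→R0
t=21  I8 read-ops
t=22  I8 finished on SHIFT
t=23  I8→R3
t=24  I7 finished on MUL
t=25  I7→R4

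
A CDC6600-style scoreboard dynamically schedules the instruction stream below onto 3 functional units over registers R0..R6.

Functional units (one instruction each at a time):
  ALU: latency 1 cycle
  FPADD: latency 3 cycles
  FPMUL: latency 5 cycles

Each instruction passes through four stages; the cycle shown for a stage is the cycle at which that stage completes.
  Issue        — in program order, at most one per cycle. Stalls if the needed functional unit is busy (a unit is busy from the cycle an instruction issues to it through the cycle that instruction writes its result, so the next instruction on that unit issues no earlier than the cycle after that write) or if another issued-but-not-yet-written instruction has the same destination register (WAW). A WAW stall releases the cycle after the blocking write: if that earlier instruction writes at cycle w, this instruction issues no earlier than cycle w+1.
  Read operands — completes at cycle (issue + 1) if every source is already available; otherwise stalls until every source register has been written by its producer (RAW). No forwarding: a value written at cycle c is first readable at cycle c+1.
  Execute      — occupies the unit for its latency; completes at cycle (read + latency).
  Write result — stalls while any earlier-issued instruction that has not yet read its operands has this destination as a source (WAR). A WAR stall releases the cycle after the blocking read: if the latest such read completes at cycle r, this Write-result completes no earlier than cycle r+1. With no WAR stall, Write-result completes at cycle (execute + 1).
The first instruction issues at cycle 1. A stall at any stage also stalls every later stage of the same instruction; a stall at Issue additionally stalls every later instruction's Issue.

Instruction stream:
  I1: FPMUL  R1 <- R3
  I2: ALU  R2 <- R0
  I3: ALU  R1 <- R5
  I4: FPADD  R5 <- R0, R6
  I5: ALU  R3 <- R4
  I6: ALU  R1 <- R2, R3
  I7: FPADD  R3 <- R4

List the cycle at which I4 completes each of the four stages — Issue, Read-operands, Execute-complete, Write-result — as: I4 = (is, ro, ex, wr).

cycle 1: issue I1 (FPMUL)
cycle 2: I1 read-ops, issue I2 (ALU)
cycle 3: I2 read-ops
cycle 4: I2 finished on ALU
cycle 5: I2→R2
cycle 7: I1 finished on FPMUL
cycle 8: I1→R1
cycle 9: issue I3 (ALU)
cycle 10: I3 read-ops, issue I4 (FPADD)
cycle 11: I3 finished on ALU, I4 read-ops
cycle 12: I3→R1
cycle 13: issue I5 (ALU)
cycle 14: I4 finished on FPADD, I5 read-ops
cycle 15: I4→R5, I5 finished on ALU
cycle 16: I5→R3
cycle 17: issue I6 (ALU)
cycle 18: I6 read-ops, issue I7 (FPADD)
cycle 19: I6 finished on ALU, I7 read-ops
cycle 20: I6→R1
cycle 22: I7 finished on FPADD
cycle 23: I7→R3

I4 = (10, 11, 14, 15)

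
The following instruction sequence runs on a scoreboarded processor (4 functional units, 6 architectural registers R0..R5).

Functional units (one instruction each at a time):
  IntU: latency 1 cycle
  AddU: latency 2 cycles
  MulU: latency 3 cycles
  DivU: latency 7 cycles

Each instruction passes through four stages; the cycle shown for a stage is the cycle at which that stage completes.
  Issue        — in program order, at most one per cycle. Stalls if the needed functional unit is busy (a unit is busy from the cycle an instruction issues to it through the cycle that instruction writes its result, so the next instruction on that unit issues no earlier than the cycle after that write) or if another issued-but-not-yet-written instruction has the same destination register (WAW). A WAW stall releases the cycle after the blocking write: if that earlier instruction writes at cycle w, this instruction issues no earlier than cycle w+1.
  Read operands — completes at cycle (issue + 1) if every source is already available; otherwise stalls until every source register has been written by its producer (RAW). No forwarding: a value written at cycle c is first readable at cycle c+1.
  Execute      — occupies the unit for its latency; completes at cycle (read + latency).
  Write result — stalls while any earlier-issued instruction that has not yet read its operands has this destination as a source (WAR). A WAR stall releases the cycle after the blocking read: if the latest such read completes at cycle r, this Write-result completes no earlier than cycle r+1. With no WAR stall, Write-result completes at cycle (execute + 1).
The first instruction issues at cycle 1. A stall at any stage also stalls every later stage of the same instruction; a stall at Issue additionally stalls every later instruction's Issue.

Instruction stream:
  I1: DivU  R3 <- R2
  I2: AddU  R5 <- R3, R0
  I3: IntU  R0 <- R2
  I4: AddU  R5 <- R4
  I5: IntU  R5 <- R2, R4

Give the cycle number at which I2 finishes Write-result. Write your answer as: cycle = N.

  I1 | 1 | 2 | 9 | 10
  I2 | 2 | 11 | 13 | 14   RAW R3: wait I1 write@10
  I3 | 3 | 4 | 5 | 12   WAR R0: wait I2 read@11
  I4 | 15 | 16 | 18 | 19   struct: AddU busy until I2 writes@14
  I5 | 20 | 21 | 22 | 23   WAW R5: wait I4 write@19

cycle = 14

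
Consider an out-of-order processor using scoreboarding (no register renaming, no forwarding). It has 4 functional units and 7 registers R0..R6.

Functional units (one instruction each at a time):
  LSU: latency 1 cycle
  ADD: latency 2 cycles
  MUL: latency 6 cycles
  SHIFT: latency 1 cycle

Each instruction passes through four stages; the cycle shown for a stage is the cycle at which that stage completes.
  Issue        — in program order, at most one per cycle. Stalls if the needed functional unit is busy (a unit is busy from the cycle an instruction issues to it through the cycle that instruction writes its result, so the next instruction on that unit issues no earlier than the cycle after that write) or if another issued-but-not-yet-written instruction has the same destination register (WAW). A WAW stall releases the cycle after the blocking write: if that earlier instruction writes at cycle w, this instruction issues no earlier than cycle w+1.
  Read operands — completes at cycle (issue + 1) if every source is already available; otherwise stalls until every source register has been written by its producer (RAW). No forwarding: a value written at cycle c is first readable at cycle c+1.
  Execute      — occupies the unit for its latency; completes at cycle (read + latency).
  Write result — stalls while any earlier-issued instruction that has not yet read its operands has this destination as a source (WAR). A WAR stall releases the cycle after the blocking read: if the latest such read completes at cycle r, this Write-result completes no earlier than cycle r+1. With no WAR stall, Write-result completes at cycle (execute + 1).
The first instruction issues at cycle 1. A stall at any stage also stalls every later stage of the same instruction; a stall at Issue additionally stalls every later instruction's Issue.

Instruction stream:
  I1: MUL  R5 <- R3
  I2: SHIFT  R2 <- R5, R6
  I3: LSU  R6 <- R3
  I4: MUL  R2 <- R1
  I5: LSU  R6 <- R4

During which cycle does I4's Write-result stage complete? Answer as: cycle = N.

cycle 1: I1 issues→MUL
cycle 2: I1 reads; I2 issues→SHIFT
cycle 3: I3 issues→LSU
cycle 4: I3 reads
cycle 5: I3 exec-done
cycle 8: I1 exec-done
cycle 9: I1 writes R5
cycle 10: I2 reads
cycle 11: I2 exec-done; I3 writes R6
cycle 12: I2 writes R2
cycle 13: I4 issues→MUL
cycle 14: I4 reads; I5 issues→LSU
cycle 15: I5 reads
cycle 16: I5 exec-done
cycle 17: I5 writes R6
cycle 20: I4 exec-done
cycle 21: I4 writes R2

cycle = 21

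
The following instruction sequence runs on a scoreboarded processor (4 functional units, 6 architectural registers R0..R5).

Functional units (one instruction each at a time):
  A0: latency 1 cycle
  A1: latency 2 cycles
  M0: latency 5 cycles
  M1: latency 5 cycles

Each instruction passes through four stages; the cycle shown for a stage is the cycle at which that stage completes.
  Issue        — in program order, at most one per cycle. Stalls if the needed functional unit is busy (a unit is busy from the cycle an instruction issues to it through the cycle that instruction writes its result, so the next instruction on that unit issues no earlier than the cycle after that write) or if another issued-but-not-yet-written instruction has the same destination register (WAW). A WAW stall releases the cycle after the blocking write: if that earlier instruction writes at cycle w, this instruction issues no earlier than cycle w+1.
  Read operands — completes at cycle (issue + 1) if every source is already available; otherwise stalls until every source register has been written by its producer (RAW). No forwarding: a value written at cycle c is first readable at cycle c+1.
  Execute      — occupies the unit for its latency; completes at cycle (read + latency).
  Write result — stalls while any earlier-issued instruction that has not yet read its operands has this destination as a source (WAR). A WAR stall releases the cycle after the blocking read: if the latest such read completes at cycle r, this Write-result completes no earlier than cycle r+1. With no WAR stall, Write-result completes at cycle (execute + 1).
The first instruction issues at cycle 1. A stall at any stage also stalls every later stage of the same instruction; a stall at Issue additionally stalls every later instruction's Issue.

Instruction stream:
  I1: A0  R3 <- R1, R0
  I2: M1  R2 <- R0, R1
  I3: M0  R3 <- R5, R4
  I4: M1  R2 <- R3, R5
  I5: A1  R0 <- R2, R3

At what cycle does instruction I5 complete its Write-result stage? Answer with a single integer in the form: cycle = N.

cycle = 23

[1] I1 issues→A0
[2] I1 reads; I2 issues→M1
[3] I1 exec-done; I2 reads
[4] I1 writes R3
[5] I3 issues→M0
[6] I3 reads
[8] I2 exec-done
[9] I2 writes R2
[10] I4 issues→M1
[11] I3 exec-done; I5 issues→A1
[12] I3 writes R3
[13] I4 reads
[18] I4 exec-done
[19] I4 writes R2
[20] I5 reads
[22] I5 exec-done
[23] I5 writes R0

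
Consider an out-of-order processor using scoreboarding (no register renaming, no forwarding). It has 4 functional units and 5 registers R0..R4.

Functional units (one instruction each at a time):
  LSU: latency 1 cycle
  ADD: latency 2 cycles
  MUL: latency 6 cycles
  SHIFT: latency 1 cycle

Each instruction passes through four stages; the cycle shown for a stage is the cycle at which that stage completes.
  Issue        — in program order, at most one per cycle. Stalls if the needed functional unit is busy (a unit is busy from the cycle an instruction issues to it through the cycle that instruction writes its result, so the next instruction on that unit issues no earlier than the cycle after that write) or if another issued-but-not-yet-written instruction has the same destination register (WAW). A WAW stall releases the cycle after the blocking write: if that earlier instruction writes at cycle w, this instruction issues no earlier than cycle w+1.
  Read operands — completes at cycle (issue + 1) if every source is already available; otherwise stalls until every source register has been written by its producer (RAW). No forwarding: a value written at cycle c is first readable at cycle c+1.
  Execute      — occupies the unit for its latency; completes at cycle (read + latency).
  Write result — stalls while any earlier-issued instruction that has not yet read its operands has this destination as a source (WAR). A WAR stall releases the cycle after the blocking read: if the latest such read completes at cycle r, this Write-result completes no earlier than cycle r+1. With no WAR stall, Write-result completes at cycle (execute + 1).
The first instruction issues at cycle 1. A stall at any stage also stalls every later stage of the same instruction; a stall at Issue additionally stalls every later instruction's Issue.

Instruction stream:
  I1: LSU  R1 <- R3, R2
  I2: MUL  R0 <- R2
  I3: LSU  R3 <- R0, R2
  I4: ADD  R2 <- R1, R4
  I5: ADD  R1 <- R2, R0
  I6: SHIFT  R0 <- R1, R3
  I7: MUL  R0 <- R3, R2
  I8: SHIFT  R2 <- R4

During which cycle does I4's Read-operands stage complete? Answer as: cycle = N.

[I1] 1/2/3/4
[I2] 2/3/9/10
[I3] 5/11/12/13  (struct: LSU busy until I1 writes@4; RAW R0: wait I2 write@10)
[I4] 6/7/9/12  (WAR R2: wait I3 read@11)
[I5] 13/14/16/17  (struct: ADD busy until I4 writes@12)
[I6] 14/18/19/20  (RAW R1: wait I5 write@17)
[I7] 21/22/28/29  (WAW R0: wait I6 write@20)
[I8] 22/23/24/25

cycle = 7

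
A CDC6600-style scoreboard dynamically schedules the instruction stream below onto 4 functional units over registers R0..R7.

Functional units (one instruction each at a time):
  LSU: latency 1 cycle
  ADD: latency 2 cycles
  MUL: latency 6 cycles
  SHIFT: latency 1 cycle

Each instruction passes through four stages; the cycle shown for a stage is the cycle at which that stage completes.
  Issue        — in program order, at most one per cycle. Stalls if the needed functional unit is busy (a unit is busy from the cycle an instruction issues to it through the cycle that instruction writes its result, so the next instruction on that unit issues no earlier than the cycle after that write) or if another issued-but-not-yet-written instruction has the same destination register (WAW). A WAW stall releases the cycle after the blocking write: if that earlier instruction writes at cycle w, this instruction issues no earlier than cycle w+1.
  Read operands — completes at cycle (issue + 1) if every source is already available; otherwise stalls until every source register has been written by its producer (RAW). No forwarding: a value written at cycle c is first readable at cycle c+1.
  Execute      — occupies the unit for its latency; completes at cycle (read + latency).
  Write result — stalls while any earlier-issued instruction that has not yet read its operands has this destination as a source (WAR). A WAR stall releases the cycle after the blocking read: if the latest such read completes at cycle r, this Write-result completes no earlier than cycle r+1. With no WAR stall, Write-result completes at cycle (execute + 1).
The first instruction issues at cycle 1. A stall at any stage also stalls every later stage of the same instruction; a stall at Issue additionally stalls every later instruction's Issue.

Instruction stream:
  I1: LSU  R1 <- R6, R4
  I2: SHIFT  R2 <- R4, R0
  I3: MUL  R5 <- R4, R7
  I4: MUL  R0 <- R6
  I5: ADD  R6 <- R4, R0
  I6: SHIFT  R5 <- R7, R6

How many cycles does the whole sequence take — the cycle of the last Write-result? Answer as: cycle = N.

cycle = 27

I1 -> (1, 2, 3, 4)
I2 -> (2, 3, 4, 5)
I3 -> (3, 4, 10, 11)
I4 -> (12, 13, 19, 20)  // struct: MUL busy until I3 writes@11
I5 -> (13, 21, 23, 24)  // RAW R0: wait I4 write@20
I6 -> (14, 25, 26, 27)  // RAW R6: wait I5 write@24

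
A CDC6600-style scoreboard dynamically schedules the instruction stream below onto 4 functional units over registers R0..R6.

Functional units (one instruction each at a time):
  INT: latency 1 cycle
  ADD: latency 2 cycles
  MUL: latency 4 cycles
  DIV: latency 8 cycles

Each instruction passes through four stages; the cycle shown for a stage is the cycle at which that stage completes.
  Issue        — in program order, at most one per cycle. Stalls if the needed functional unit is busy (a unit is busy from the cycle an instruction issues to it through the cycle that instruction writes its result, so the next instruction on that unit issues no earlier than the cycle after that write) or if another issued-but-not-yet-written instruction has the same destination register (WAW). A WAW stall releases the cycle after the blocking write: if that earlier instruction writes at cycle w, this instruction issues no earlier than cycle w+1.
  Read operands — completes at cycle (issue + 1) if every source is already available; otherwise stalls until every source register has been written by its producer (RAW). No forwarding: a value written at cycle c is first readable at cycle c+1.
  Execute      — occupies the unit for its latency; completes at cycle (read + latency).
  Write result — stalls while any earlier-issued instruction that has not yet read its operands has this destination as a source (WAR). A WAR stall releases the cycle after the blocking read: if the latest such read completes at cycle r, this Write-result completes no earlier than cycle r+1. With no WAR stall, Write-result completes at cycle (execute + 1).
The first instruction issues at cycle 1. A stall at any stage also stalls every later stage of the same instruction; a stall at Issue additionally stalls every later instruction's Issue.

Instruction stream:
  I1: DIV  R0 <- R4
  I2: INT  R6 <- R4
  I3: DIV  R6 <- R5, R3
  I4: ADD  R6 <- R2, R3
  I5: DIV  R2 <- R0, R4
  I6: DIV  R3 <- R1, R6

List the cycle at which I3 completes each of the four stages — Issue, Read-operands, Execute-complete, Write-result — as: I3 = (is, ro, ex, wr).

[1] I1→DIV
[2] I1 RO | I2→INT
[3] I2 RO
[4] I2 EX
[5] I2 WR R6
[10] I1 EX
[11] I1 WR R0
[12] I3→DIV
[13] I3 RO
[21] I3 EX
[22] I3 WR R6
[23] I4→ADD
[24] I4 RO | I5→DIV
[25] I5 RO
[26] I4 EX
[27] I4 WR R6
[33] I5 EX
[34] I5 WR R2
[35] I6→DIV
[36] I6 RO
[44] I6 EX
[45] I6 WR R3

I3 = (12, 13, 21, 22)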